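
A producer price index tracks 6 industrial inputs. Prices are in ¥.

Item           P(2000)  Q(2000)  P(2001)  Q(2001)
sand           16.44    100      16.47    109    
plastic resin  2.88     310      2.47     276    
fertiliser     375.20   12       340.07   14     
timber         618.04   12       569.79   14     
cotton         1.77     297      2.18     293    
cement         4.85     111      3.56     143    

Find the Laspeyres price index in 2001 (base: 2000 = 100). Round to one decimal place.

Laspeyres price index uses base-period quantities as weights.
ΣP(2001)·Q(2000) = 16.47×100 + 2.47×310 + 340.07×12 + 569.79×12 + 2.18×297 + 3.56×111 = 1647 + 765.7 + 4080.84 + 6837.48 + 647.46 + 395.16 = 14373.64
ΣP(2000)·Q(2000) = 16.44×100 + 2.88×310 + 375.20×12 + 618.04×12 + 1.77×297 + 4.85×111 = 1644 + 892.8 + 4502.4 + 7416.48 + 525.69 + 538.35 = 15519.72
Index = 14373.64 / 15519.72 × 100 = 92.6153

92.6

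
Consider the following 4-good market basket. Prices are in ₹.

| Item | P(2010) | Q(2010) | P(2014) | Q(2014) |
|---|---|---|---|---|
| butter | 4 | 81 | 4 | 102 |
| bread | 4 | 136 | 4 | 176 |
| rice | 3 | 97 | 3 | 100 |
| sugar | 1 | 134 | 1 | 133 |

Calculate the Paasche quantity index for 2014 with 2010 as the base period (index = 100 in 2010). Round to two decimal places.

119.49

Paasche quantity index uses current-period prices as weights.
ΣP(2014)·Q(2014) = 4×102 + 4×176 + 3×100 + 1×133 = 408 + 704 + 300 + 133 = 1545
ΣP(2014)·Q(2010) = 4×81 + 4×136 + 3×97 + 1×134 = 324 + 544 + 291 + 134 = 1293
Index = 1545 / 1293 × 100 = 119.4896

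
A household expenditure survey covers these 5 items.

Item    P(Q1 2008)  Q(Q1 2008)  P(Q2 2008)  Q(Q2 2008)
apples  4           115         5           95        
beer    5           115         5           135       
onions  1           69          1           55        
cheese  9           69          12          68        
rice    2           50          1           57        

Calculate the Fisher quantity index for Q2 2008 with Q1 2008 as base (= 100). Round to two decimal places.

Laspeyres component (base-period weights):
ΣP(Q1 2008)Q(Q2 2008) = 4×95 + 5×135 + 1×55 + 9×68 + 2×57 = 380 + 675 + 55 + 612 + 114 = 1836
ΣP(Q1 2008)Q(Q1 2008) = 4×115 + 5×115 + 1×69 + 9×69 + 2×50 = 460 + 575 + 69 + 621 + 100 = 1825
L = 1836 / 1825 × 100 = 100.6027
Paasche component (current-period weights):
ΣP(Q2 2008)Q(Q2 2008) = 5×95 + 5×135 + 1×55 + 12×68 + 1×57 = 475 + 675 + 55 + 816 + 57 = 2078
ΣP(Q2 2008)Q(Q1 2008) = 5×115 + 5×115 + 1×69 + 12×69 + 1×50 = 575 + 575 + 69 + 828 + 50 = 2097
P = 2078 / 2097 × 100 = 99.0939
Fisher = √(L × P) = √(100.6027 × 99.0939) = 99.8455

99.85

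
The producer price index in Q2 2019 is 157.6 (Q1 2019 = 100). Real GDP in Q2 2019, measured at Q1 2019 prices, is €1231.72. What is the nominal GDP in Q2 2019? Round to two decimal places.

Nominal = Real × (Index/100) = 1231.72 × (157.6/100)
        = 1231.72 × 1.576 = 1941.1907

1941.19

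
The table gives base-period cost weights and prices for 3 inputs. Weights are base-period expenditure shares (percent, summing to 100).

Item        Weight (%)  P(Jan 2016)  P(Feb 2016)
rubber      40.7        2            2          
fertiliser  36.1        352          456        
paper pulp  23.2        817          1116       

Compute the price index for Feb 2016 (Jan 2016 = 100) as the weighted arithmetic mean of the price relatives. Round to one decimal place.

119.2

rubber: 40.7 × (2/2) = 40.7 × 1.000000 = 40.7000
fertiliser: 36.1 × (456/352) = 36.1 × 1.295455 = 46.7659
paper pulp: 23.2 × (1116/817) = 23.2 × 1.365973 = 31.6906
Index = Σ wᵢ·(p₁ᵢ/p₀ᵢ) = 40.7000 + 46.7659 + 31.6906 = 119.1565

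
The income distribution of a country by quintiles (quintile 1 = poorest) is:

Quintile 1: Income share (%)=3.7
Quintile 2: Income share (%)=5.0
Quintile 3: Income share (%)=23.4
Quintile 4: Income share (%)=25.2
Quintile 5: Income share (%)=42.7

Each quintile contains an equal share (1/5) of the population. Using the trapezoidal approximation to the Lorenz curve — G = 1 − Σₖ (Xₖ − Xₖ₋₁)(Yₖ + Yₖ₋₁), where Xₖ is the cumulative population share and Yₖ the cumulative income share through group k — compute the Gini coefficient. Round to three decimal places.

0.393

Cumulative income shares Yₖ: 0.0370, 0.0870, 0.3210, 0.5730, 1.0000
Σ (Xₖ−Xₖ₋₁)(Yₖ+Yₖ₋₁) = (1/5)(0.0370+0.0000) + (1/5)(0.0870+0.0370) + (1/5)(0.3210+0.0870) + (1/5)(0.5730+0.3210) + (1/5)(1.0000+0.5730)
  = 0.0074 + 0.0248 + 0.0816 + 0.1788 + 0.3146 = 0.6072
G = 1 − 0.6072 = 0.3928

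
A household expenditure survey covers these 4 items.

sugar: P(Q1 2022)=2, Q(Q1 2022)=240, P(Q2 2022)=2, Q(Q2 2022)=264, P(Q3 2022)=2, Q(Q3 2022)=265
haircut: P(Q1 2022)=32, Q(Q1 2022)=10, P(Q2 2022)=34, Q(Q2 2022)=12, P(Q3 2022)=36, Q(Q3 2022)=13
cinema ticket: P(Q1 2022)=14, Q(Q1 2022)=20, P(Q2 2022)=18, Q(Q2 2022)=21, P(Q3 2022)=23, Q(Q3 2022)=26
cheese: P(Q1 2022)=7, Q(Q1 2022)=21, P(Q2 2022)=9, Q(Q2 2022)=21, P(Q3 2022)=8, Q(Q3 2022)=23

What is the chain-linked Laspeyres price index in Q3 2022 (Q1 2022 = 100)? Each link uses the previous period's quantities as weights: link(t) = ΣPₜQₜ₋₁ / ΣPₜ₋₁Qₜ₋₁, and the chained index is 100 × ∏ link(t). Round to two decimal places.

119.59

Link Q1 2022→Q2 2022:
ΣP(Q2 2022)Q(Q1 2022) = 2×240 + 34×10 + 18×20 + 9×21 = 480 + 340 + 360 + 189 = 1369
ΣP(Q1 2022)Q(Q1 2022) = 2×240 + 32×10 + 14×20 + 7×21 = 480 + 320 + 280 + 147 = 1227
link = 1369/1227 = 1.115729
Link Q2 2022→Q3 2022:
ΣP(Q3 2022)Q(Q2 2022) = 2×264 + 36×12 + 23×21 + 8×21 = 528 + 432 + 483 + 168 = 1611
ΣP(Q2 2022)Q(Q2 2022) = 2×264 + 34×12 + 18×21 + 9×21 = 528 + 408 + 378 + 189 = 1503
link = 1611/1503 = 1.071856
Chained index = 100 × 1.115729 × 1.071856 = 119.5902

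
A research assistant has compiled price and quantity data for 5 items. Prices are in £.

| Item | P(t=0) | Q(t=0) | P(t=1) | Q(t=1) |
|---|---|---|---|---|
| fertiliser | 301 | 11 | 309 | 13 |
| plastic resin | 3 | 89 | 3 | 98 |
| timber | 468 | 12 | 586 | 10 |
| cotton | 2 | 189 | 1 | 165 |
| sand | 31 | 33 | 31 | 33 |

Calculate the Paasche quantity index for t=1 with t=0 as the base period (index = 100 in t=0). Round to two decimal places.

Paasche quantity index uses current-period prices as weights.
ΣP(t=1)·Q(t=1) = 309×13 + 3×98 + 586×10 + 1×165 + 31×33 = 4017 + 294 + 5860 + 165 + 1023 = 11359
ΣP(t=1)·Q(t=0) = 309×11 + 3×89 + 586×12 + 1×189 + 31×33 = 3399 + 267 + 7032 + 189 + 1023 = 11910
Index = 11359 / 11910 × 100 = 95.3736

95.37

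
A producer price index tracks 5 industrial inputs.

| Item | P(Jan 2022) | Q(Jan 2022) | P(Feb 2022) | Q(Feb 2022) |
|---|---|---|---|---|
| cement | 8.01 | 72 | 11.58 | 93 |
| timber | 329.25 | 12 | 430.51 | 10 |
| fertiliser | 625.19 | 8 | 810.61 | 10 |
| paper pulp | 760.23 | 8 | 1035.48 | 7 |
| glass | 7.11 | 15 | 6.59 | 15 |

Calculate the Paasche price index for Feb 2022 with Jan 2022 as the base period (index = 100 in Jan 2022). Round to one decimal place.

Paasche price index uses current-period quantities as weights.
ΣP(Feb 2022)·Q(Feb 2022) = 11.58×93 + 430.51×10 + 810.61×10 + 1035.48×7 + 6.59×15 = 1076.94 + 4305.1 + 8106.1 + 7248.36 + 98.85 = 20835.35
ΣP(Jan 2022)·Q(Feb 2022) = 8.01×93 + 329.25×10 + 625.19×10 + 760.23×7 + 7.11×15 = 744.93 + 3292.5 + 6251.9 + 5321.61 + 106.65 = 15717.59
Index = 20835.35 / 15717.59 × 100 = 132.5607

132.6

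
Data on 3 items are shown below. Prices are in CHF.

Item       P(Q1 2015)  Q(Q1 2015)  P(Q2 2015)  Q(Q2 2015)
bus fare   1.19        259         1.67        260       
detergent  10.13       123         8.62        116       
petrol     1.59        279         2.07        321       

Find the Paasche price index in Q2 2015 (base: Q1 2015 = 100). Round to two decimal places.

Paasche price index uses current-period quantities as weights.
ΣP(Q2 2015)·Q(Q2 2015) = 1.67×260 + 8.62×116 + 2.07×321 = 434.2 + 999.92 + 664.47 = 2098.59
ΣP(Q1 2015)·Q(Q2 2015) = 1.19×260 + 10.13×116 + 1.59×321 = 309.4 + 1175.08 + 510.39 = 1994.87
Index = 2098.59 / 1994.87 × 100 = 105.1993

105.20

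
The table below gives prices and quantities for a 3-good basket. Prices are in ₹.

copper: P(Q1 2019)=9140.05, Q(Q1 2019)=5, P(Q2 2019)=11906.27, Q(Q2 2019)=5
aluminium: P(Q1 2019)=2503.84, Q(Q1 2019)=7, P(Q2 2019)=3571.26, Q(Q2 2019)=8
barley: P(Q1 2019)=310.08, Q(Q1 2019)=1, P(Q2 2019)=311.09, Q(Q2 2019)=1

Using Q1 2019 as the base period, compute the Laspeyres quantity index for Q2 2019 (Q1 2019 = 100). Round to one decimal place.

Laspeyres quantity index uses base-period prices as weights.
ΣP(Q1 2019)·Q(Q2 2019) = 9140.05×5 + 2503.84×8 + 310.08×1 = 45700.25 + 20030.72 + 310.08 = 66041.05
ΣP(Q1 2019)·Q(Q1 2019) = 9140.05×5 + 2503.84×7 + 310.08×1 = 45700.25 + 17526.88 + 310.08 = 63537.21
Index = 66041.05 / 63537.21 × 100 = 103.9407

103.9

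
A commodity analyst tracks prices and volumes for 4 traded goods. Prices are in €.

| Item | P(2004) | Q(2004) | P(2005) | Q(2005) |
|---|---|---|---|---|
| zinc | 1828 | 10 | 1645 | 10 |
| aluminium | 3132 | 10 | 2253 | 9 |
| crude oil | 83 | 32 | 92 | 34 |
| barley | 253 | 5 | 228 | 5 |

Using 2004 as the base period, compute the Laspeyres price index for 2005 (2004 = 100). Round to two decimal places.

80.46

Laspeyres price index uses base-period quantities as weights.
ΣP(2005)·Q(2004) = 1645×10 + 2253×10 + 92×32 + 228×5 = 16450 + 22530 + 2944 + 1140 = 43064
ΣP(2004)·Q(2004) = 1828×10 + 3132×10 + 83×32 + 253×5 = 18280 + 31320 + 2656 + 1265 = 53521
Index = 43064 / 53521 × 100 = 80.4619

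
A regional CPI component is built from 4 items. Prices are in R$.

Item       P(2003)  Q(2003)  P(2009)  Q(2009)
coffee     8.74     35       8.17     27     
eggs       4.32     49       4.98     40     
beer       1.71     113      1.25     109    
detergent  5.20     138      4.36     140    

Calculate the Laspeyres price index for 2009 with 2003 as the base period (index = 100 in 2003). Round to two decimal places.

89.11

Laspeyres price index uses base-period quantities as weights.
ΣP(2009)·Q(2003) = 8.17×35 + 4.98×49 + 1.25×113 + 4.36×138 = 285.95 + 244.02 + 141.25 + 601.68 = 1272.9
ΣP(2003)·Q(2003) = 8.74×35 + 4.32×49 + 1.71×113 + 5.20×138 = 305.9 + 211.68 + 193.23 + 717.6 = 1428.41
Index = 1272.9 / 1428.41 × 100 = 89.1131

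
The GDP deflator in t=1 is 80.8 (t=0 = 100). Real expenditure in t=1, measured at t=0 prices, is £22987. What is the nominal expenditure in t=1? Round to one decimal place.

Nominal = Real × (Index/100) = 22987 × (80.8/100)
        = 22987 × 0.808 = 18573.4960

18573.5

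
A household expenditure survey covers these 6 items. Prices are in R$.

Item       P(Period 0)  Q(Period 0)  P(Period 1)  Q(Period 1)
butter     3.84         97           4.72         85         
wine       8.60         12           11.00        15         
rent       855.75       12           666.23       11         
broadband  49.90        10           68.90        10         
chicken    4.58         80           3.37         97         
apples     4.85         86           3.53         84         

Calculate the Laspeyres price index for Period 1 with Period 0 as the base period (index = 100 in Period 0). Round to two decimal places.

81.87

Laspeyres price index uses base-period quantities as weights.
ΣP(Period 1)·Q(Period 0) = 4.72×97 + 11.00×12 + 666.23×12 + 68.90×10 + 3.37×80 + 3.53×86 = 457.84 + 132 + 7994.76 + 689 + 269.6 + 303.58 = 9846.78
ΣP(Period 0)·Q(Period 0) = 3.84×97 + 8.60×12 + 855.75×12 + 49.90×10 + 4.58×80 + 4.85×86 = 372.48 + 103.2 + 10269 + 499 + 366.4 + 417.1 = 12027.18
Index = 9846.78 / 12027.18 × 100 = 81.8711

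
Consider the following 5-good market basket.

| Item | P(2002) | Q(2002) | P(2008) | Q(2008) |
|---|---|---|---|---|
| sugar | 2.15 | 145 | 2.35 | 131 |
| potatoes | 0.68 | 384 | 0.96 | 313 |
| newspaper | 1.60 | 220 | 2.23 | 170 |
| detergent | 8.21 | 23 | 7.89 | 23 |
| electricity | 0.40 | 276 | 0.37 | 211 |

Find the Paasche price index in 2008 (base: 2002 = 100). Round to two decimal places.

Paasche price index uses current-period quantities as weights.
ΣP(2008)·Q(2008) = 2.35×131 + 0.96×313 + 2.23×170 + 7.89×23 + 0.37×211 = 307.85 + 300.48 + 379.1 + 181.47 + 78.07 = 1246.97
ΣP(2002)·Q(2008) = 2.15×131 + 0.68×313 + 1.60×170 + 8.21×23 + 0.40×211 = 281.65 + 212.84 + 272 + 188.83 + 84.4 = 1039.72
Index = 1246.97 / 1039.72 × 100 = 119.9333

119.93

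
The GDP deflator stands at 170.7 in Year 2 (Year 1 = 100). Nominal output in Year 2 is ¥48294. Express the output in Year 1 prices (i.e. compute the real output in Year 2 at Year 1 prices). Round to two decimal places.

28291.74

Real = Nominal ÷ (Index/100) = 48294 ÷ (170.7/100)
     = 48294 ÷ 1.707 = 28291.7399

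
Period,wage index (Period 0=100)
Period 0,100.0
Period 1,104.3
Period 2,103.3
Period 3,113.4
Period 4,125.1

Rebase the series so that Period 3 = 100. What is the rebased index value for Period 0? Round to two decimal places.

Rebased(Period 0) = 100.0 / 113.4 × 100 = 88.1834

88.18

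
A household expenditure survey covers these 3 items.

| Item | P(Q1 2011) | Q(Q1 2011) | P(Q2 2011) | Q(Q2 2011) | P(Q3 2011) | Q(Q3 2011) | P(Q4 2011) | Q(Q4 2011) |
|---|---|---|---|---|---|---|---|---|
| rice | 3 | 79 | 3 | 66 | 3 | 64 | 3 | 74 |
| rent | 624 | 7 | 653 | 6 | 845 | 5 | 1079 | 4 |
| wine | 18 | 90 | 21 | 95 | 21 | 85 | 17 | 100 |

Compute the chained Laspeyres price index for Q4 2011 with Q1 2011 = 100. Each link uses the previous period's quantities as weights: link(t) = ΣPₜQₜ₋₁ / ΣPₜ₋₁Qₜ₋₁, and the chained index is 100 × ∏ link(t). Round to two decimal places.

145.00

Link Q1 2011→Q2 2011:
ΣP(Q2 2011)Q(Q1 2011) = 3×79 + 653×7 + 21×90 = 237 + 4571 + 1890 = 6698
ΣP(Q1 2011)Q(Q1 2011) = 3×79 + 624×7 + 18×90 = 237 + 4368 + 1620 = 6225
link = 6698/6225 = 1.075984
Link Q2 2011→Q3 2011:
ΣP(Q3 2011)Q(Q2 2011) = 3×66 + 845×6 + 21×95 = 198 + 5070 + 1995 = 7263
ΣP(Q2 2011)Q(Q2 2011) = 3×66 + 653×6 + 21×95 = 198 + 3918 + 1995 = 6111
link = 7263/6111 = 1.188513
Link Q3 2011→Q4 2011:
ΣP(Q4 2011)Q(Q3 2011) = 3×64 + 1079×5 + 17×85 = 192 + 5395 + 1445 = 7032
ΣP(Q3 2011)Q(Q3 2011) = 3×64 + 845×5 + 21×85 = 192 + 4225 + 1785 = 6202
link = 7032/6202 = 1.133828
Chained index = 100 × 1.075984 × 1.188513 × 1.133828 = 144.9962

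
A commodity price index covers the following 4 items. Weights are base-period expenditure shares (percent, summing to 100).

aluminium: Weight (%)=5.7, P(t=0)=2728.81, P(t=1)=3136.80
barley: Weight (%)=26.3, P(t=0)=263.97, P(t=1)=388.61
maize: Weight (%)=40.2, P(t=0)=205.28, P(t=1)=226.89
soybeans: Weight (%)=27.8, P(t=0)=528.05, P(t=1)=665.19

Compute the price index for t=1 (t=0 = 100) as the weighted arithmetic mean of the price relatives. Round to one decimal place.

124.7

aluminium: 5.7 × (3136.80/2728.81) = 5.7 × 1.149512 = 6.5522
barley: 26.3 × (388.61/263.97) = 26.3 × 1.472175 = 38.7182
maize: 40.2 × (226.89/205.28) = 40.2 × 1.105271 = 44.4319
soybeans: 27.8 × (665.19/528.05) = 27.8 × 1.259710 = 35.0199
Index = Σ wᵢ·(p₁ᵢ/p₀ᵢ) = 6.5522 + 38.7182 + 44.4319 + 35.0199 = 124.7223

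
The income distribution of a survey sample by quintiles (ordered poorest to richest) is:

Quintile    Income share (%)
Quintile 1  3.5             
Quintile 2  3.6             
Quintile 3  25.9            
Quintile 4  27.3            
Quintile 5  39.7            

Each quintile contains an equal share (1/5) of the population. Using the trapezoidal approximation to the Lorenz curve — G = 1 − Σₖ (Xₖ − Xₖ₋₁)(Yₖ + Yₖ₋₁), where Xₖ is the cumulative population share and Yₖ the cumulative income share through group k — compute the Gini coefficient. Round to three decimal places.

Cumulative income shares Yₖ: 0.0350, 0.0710, 0.3300, 0.6030, 1.0000
Σ (Xₖ−Xₖ₋₁)(Yₖ+Yₖ₋₁) = (1/5)(0.0350+0.0000) + (1/5)(0.0710+0.0350) + (1/5)(0.3300+0.0710) + (1/5)(0.6030+0.3300) + (1/5)(1.0000+0.6030)
  = 0.0070 + 0.0212 + 0.0802 + 0.1866 + 0.3206 = 0.6156
G = 1 − 0.6156 = 0.3844

0.384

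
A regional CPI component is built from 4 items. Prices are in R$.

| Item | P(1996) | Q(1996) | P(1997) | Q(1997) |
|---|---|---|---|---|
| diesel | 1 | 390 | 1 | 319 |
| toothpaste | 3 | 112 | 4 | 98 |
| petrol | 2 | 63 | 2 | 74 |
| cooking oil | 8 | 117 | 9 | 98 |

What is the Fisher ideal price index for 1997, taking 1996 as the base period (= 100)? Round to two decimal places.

Laspeyres component (base-period weights):
ΣP(1997)Q(1996) = 1×390 + 4×112 + 2×63 + 9×117 = 390 + 448 + 126 + 1053 = 2017
ΣP(1996)Q(1996) = 1×390 + 3×112 + 2×63 + 8×117 = 390 + 336 + 126 + 936 = 1788
L = 2017 / 1788 × 100 = 112.8076
Paasche component (current-period weights):
ΣP(1997)Q(1997) = 1×319 + 4×98 + 2×74 + 9×98 = 319 + 392 + 148 + 882 = 1741
ΣP(1996)Q(1997) = 1×319 + 3×98 + 2×74 + 8×98 = 319 + 294 + 148 + 784 = 1545
P = 1741 / 1545 × 100 = 112.6861
Fisher = √(L × P) = √(112.8076 × 112.6861) = 112.7468

112.75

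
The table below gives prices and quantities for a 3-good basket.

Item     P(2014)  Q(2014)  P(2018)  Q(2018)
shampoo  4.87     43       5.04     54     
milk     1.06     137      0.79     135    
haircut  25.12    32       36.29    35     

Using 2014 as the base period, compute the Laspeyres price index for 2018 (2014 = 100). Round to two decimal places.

128.29

Laspeyres price index uses base-period quantities as weights.
ΣP(2018)·Q(2014) = 5.04×43 + 0.79×137 + 36.29×32 = 216.72 + 108.23 + 1161.28 = 1486.23
ΣP(2014)·Q(2014) = 4.87×43 + 1.06×137 + 25.12×32 = 209.41 + 145.22 + 803.84 = 1158.47
Index = 1486.23 / 1158.47 × 100 = 128.2925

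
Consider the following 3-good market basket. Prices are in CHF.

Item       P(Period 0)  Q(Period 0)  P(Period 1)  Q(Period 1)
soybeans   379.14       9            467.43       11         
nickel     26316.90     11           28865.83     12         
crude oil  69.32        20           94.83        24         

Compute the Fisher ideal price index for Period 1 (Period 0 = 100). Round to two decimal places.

Laspeyres component (base-period weights):
ΣP(Period 1)Q(Period 0) = 467.43×9 + 28865.83×11 + 94.83×20 = 4206.87 + 317524.13 + 1896.6 = 323627.6
ΣP(Period 0)Q(Period 0) = 379.14×9 + 26316.90×11 + 69.32×20 = 3412.26 + 289485.9 + 1386.4 = 294284.56
L = 323627.6 / 294284.56 × 100 = 109.9710
Paasche component (current-period weights):
ΣP(Period 1)Q(Period 1) = 467.43×11 + 28865.83×12 + 94.83×24 = 5141.73 + 346389.96 + 2275.92 = 353807.61
ΣP(Period 0)Q(Period 1) = 379.14×11 + 26316.90×12 + 69.32×24 = 4170.54 + 315802.8 + 1663.68 = 321637.02
P = 353807.61 / 321637.02 × 100 = 110.0021
Fisher = √(L × P) = √(109.9710 × 110.0021) = 109.9866

109.99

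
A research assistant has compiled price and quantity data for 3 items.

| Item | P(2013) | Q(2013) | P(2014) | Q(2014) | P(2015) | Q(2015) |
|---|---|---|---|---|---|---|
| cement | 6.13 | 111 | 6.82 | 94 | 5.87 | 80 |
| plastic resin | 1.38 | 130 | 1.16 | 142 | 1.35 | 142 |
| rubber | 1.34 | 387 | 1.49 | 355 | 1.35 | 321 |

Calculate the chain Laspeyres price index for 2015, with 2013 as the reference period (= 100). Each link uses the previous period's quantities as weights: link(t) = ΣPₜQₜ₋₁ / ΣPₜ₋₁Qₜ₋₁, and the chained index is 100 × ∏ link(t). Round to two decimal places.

98.65

Link 2013→2014:
ΣP(2014)Q(2013) = 6.82×111 + 1.16×130 + 1.49×387 = 757.02 + 150.8 + 576.63 = 1484.45
ΣP(2013)Q(2013) = 6.13×111 + 1.38×130 + 1.34×387 = 680.43 + 179.4 + 518.58 = 1378.41
link = 1484.45/1378.41 = 1.076929
Link 2014→2015:
ΣP(2015)Q(2014) = 5.87×94 + 1.35×142 + 1.35×355 = 551.78 + 191.7 + 479.25 = 1222.73
ΣP(2014)Q(2014) = 6.82×94 + 1.16×142 + 1.49×355 = 641.08 + 164.72 + 528.95 = 1334.75
link = 1222.73/1334.75 = 0.916074
Chained index = 100 × 1.076929 × 0.916074 = 98.6547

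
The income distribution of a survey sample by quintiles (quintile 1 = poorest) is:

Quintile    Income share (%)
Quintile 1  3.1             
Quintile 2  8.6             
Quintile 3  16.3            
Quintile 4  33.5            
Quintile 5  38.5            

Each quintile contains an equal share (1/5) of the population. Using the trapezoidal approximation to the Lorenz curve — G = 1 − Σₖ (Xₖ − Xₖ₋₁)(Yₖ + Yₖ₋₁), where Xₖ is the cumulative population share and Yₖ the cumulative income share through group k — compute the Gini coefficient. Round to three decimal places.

Cumulative income shares Yₖ: 0.0310, 0.1170, 0.2800, 0.6150, 1.0000
Σ (Xₖ−Xₖ₋₁)(Yₖ+Yₖ₋₁) = (1/5)(0.0310+0.0000) + (1/5)(0.1170+0.0310) + (1/5)(0.2800+0.1170) + (1/5)(0.6150+0.2800) + (1/5)(1.0000+0.6150)
  = 0.0062 + 0.0296 + 0.0794 + 0.1790 + 0.3230 = 0.6172
G = 1 − 0.6172 = 0.3828

0.383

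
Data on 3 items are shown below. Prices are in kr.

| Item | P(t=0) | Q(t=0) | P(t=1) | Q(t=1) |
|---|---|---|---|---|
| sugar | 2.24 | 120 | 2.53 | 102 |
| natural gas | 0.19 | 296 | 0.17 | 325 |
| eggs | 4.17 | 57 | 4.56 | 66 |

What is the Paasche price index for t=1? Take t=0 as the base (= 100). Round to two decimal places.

Paasche price index uses current-period quantities as weights.
ΣP(t=1)·Q(t=1) = 2.53×102 + 0.17×325 + 4.56×66 = 258.06 + 55.25 + 300.96 = 614.27
ΣP(t=0)·Q(t=1) = 2.24×102 + 0.19×325 + 4.17×66 = 228.48 + 61.75 + 275.22 = 565.45
Index = 614.27 / 565.45 × 100 = 108.6338

108.63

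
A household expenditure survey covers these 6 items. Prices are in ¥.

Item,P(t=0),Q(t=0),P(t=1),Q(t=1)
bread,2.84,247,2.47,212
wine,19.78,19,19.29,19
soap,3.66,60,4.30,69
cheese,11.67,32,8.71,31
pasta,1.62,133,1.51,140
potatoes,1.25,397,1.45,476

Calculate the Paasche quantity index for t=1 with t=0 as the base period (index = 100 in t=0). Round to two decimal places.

Paasche quantity index uses current-period prices as weights.
ΣP(t=1)·Q(t=1) = 2.47×212 + 19.29×19 + 4.30×69 + 8.71×31 + 1.51×140 + 1.45×476 = 523.64 + 366.51 + 296.7 + 270.01 + 211.4 + 690.2 = 2358.46
ΣP(t=1)·Q(t=0) = 2.47×247 + 19.29×19 + 4.30×60 + 8.71×32 + 1.51×133 + 1.45×397 = 610.09 + 366.51 + 258 + 278.72 + 200.83 + 575.65 = 2289.8
Index = 2358.46 / 2289.8 × 100 = 102.9985

103.00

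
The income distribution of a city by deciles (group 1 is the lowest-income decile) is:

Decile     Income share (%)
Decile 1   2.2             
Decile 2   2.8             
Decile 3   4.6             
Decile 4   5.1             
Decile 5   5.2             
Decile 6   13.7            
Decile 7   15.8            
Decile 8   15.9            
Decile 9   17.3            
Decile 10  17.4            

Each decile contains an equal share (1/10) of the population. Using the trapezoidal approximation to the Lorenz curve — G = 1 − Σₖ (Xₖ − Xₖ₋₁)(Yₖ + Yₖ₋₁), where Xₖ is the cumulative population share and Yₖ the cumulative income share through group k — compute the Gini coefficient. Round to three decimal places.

0.335

Cumulative income shares Yₖ: 0.0220, 0.0500, 0.0960, 0.1470, 0.1990, 0.3360, 0.4940, 0.6530, 0.8260, 1.0000
Σ (Xₖ−Xₖ₋₁)(Yₖ+Yₖ₋₁) = (1/10)(0.0220+0.0000) + (1/10)(0.0500+0.0220) + (1/10)(0.0960+0.0500) + (1/10)(0.1470+0.0960) + (1/10)(0.1990+0.1470) + (1/10)(0.3360+0.1990) + (1/10)(0.4940+0.3360) + (1/10)(0.6530+0.4940) + (1/10)(0.8260+0.6530) + (1/10)(1.0000+0.8260)
  = 0.0022 + 0.0072 + 0.0146 + 0.0243 + 0.0346 + 0.0535 + 0.0830 + 0.1147 + 0.1479 + 0.1826 = 0.6646
G = 1 − 0.6646 = 0.3354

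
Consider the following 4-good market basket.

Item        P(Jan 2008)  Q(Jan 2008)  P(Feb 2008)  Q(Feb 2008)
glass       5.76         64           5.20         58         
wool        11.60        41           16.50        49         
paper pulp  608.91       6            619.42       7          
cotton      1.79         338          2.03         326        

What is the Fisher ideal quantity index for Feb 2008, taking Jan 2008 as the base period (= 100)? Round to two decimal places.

112.76

Laspeyres component (base-period weights):
ΣP(Jan 2008)Q(Feb 2008) = 5.76×58 + 11.60×49 + 608.91×7 + 1.79×326 = 334.08 + 568.4 + 4262.37 + 583.54 = 5748.39
ΣP(Jan 2008)Q(Jan 2008) = 5.76×64 + 11.60×41 + 608.91×6 + 1.79×338 = 368.64 + 475.6 + 3653.46 + 605.02 = 5102.72
L = 5748.39 / 5102.72 × 100 = 112.6534
Paasche component (current-period weights):
ΣP(Feb 2008)Q(Feb 2008) = 5.20×58 + 16.50×49 + 619.42×7 + 2.03×326 = 301.6 + 808.5 + 4335.94 + 661.78 = 6107.82
ΣP(Feb 2008)Q(Jan 2008) = 5.20×64 + 16.50×41 + 619.42×6 + 2.03×338 = 332.8 + 676.5 + 3716.52 + 686.14 = 5411.96
P = 6107.82 / 5411.96 × 100 = 112.8578
Fisher = √(L × P) = √(112.6534 × 112.8578) = 112.7556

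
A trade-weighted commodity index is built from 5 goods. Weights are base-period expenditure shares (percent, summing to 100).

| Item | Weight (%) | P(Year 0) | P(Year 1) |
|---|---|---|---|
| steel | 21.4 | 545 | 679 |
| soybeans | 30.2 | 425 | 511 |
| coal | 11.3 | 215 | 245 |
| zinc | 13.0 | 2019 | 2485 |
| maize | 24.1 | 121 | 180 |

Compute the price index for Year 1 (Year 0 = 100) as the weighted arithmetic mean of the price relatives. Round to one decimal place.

127.7

steel: 21.4 × (679/545) = 21.4 × 1.245872 = 26.6617
soybeans: 30.2 × (511/425) = 30.2 × 1.202353 = 36.3111
coal: 11.3 × (245/215) = 11.3 × 1.139535 = 12.8767
zinc: 13.0 × (2485/2019) = 13.0 × 1.230807 = 16.0005
maize: 24.1 × (180/121) = 24.1 × 1.487603 = 35.8512
Index = Σ wᵢ·(p₁ᵢ/p₀ᵢ) = 26.6617 + 36.3111 + 12.8767 + 16.0005 + 35.8512 = 127.7012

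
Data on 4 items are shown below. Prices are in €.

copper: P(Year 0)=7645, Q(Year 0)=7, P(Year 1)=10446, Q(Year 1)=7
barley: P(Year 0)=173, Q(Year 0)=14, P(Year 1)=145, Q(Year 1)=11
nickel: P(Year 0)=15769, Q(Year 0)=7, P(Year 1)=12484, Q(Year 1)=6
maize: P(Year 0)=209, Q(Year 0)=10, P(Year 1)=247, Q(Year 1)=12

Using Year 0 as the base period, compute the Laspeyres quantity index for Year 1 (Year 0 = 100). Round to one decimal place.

90.6

Laspeyres quantity index uses base-period prices as weights.
ΣP(Year 0)·Q(Year 1) = 7645×7 + 173×11 + 15769×6 + 209×12 = 53515 + 1903 + 94614 + 2508 = 152540
ΣP(Year 0)·Q(Year 0) = 7645×7 + 173×14 + 15769×7 + 209×10 = 53515 + 2422 + 110383 + 2090 = 168410
Index = 152540 / 168410 × 100 = 90.5766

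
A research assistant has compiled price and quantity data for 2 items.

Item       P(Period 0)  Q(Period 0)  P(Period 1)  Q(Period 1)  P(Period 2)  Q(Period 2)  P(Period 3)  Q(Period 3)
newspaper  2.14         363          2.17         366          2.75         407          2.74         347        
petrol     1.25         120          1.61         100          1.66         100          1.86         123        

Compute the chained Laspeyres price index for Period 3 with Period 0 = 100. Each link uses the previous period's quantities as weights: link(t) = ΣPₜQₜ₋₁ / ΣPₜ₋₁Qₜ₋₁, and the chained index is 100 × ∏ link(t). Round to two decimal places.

131.52

Link Period 0→Period 1:
ΣP(Period 1)Q(Period 0) = 2.17×363 + 1.61×120 = 787.71 + 193.2 = 980.91
ΣP(Period 0)Q(Period 0) = 2.14×363 + 1.25×120 = 776.82 + 150 = 926.82
link = 980.91/926.82 = 1.058361
Link Period 1→Period 2:
ΣP(Period 2)Q(Period 1) = 2.75×366 + 1.66×100 = 1006.5 + 166 = 1172.5
ΣP(Period 1)Q(Period 1) = 2.17×366 + 1.61×100 = 794.22 + 161 = 955.22
link = 1172.5/955.22 = 1.227466
Link Period 2→Period 3:
ΣP(Period 3)Q(Period 2) = 2.74×407 + 1.86×100 = 1115.18 + 186 = 1301.18
ΣP(Period 2)Q(Period 2) = 2.75×407 + 1.66×100 = 1119.25 + 166 = 1285.25
link = 1301.18/1285.25 = 1.012394
Chained index = 100 × 1.058361 × 1.227466 × 1.012394 = 131.5204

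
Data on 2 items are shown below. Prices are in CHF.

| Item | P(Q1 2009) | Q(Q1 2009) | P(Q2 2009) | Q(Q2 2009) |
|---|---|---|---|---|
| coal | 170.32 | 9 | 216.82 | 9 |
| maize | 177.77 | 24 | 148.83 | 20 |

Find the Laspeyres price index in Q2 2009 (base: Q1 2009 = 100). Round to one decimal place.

95.2

Laspeyres price index uses base-period quantities as weights.
ΣP(Q2 2009)·Q(Q1 2009) = 216.82×9 + 148.83×24 = 1951.38 + 3571.92 = 5523.3
ΣP(Q1 2009)·Q(Q1 2009) = 170.32×9 + 177.77×24 = 1532.88 + 4266.48 = 5799.36
Index = 5523.3 / 5799.36 × 100 = 95.2398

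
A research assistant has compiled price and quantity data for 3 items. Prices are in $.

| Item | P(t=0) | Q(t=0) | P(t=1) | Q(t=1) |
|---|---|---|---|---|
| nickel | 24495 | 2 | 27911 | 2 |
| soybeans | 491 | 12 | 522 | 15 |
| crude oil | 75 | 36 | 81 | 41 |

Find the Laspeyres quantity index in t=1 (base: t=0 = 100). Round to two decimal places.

Laspeyres quantity index uses base-period prices as weights.
ΣP(t=0)·Q(t=1) = 24495×2 + 491×15 + 75×41 = 48990 + 7365 + 3075 = 59430
ΣP(t=0)·Q(t=0) = 24495×2 + 491×12 + 75×36 = 48990 + 5892 + 2700 = 57582
Index = 59430 / 57582 × 100 = 103.2093

103.21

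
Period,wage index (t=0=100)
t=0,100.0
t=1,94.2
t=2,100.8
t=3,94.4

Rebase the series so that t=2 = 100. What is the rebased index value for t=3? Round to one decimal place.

93.7

Rebased(t=3) = 94.4 / 100.8 × 100 = 93.6508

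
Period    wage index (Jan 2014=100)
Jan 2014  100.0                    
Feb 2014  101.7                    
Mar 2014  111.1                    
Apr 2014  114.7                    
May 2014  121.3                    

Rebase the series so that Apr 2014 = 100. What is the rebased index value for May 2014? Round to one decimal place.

105.8

Rebased(May 2014) = 121.3 / 114.7 × 100 = 105.7541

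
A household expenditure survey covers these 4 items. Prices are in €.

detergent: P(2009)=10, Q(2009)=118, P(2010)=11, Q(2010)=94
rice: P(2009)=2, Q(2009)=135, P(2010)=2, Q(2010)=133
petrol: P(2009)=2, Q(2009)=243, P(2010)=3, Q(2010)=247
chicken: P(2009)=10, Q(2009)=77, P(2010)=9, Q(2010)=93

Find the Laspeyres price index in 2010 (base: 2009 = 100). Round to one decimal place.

Laspeyres price index uses base-period quantities as weights.
ΣP(2010)·Q(2009) = 11×118 + 2×135 + 3×243 + 9×77 = 1298 + 270 + 729 + 693 = 2990
ΣP(2009)·Q(2009) = 10×118 + 2×135 + 2×243 + 10×77 = 1180 + 270 + 486 + 770 = 2706
Index = 2990 / 2706 × 100 = 110.4952

110.5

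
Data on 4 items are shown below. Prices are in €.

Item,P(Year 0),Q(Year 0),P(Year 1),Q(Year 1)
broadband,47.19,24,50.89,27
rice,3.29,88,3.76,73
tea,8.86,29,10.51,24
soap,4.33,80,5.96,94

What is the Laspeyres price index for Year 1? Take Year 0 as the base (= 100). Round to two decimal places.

115.23

Laspeyres price index uses base-period quantities as weights.
ΣP(Year 1)·Q(Year 0) = 50.89×24 + 3.76×88 + 10.51×29 + 5.96×80 = 1221.36 + 330.88 + 304.79 + 476.8 = 2333.83
ΣP(Year 0)·Q(Year 0) = 47.19×24 + 3.29×88 + 8.86×29 + 4.33×80 = 1132.56 + 289.52 + 256.94 + 346.4 = 2025.42
Index = 2333.83 / 2025.42 × 100 = 115.2270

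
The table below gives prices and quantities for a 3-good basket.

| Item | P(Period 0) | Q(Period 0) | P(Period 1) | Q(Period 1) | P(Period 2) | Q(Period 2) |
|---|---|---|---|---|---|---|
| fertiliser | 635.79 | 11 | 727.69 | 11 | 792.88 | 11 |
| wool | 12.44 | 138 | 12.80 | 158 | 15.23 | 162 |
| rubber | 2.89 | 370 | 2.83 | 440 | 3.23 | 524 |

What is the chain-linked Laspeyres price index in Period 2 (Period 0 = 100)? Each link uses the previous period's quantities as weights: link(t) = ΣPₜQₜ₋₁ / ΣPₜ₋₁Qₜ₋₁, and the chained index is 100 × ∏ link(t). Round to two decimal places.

123.15

Link Period 0→Period 1:
ΣP(Period 1)Q(Period 0) = 727.69×11 + 12.80×138 + 2.83×370 = 8004.59 + 1766.4 + 1047.1 = 10818.09
ΣP(Period 0)Q(Period 0) = 635.79×11 + 12.44×138 + 2.89×370 = 6993.69 + 1716.72 + 1069.3 = 9779.71
link = 10818.09/9779.71 = 1.106177
Link Period 1→Period 2:
ΣP(Period 2)Q(Period 1) = 792.88×11 + 15.23×158 + 3.23×440 = 8721.68 + 2406.34 + 1421.2 = 12549.22
ΣP(Period 1)Q(Period 1) = 727.69×11 + 12.80×158 + 2.83×440 = 8004.59 + 2022.4 + 1245.2 = 11272.19
link = 12549.22/11272.19 = 1.113290
Chained index = 100 × 1.106177 × 1.113290 = 123.1496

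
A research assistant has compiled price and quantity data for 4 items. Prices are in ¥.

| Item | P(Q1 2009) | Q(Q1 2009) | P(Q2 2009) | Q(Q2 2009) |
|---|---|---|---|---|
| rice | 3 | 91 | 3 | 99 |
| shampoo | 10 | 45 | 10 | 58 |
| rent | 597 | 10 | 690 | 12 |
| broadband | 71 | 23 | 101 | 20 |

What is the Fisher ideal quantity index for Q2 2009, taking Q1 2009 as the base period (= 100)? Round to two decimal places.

Laspeyres component (base-period weights):
ΣP(Q1 2009)Q(Q2 2009) = 3×99 + 10×58 + 597×12 + 71×20 = 297 + 580 + 7164 + 1420 = 9461
ΣP(Q1 2009)Q(Q1 2009) = 3×91 + 10×45 + 597×10 + 71×23 = 273 + 450 + 5970 + 1633 = 8326
L = 9461 / 8326 × 100 = 113.6320
Paasche component (current-period weights):
ΣP(Q2 2009)Q(Q2 2009) = 3×99 + 10×58 + 690×12 + 101×20 = 297 + 580 + 8280 + 2020 = 11177
ΣP(Q2 2009)Q(Q1 2009) = 3×91 + 10×45 + 690×10 + 101×23 = 273 + 450 + 6900 + 2323 = 9946
P = 11177 / 9946 × 100 = 112.3768
Fisher = √(L × P) = √(113.6320 × 112.3768) = 113.0027

113.00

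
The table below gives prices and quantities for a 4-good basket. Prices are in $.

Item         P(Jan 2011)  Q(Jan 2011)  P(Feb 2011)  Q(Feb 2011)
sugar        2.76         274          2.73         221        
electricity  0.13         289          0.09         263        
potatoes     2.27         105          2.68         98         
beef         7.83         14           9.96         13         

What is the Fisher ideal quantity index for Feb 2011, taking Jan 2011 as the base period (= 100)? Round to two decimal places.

85.05

Laspeyres component (base-period weights):
ΣP(Jan 2011)Q(Feb 2011) = 2.76×221 + 0.13×263 + 2.27×98 + 7.83×13 = 609.96 + 34.19 + 222.46 + 101.79 = 968.4
ΣP(Jan 2011)Q(Jan 2011) = 2.76×274 + 0.13×289 + 2.27×105 + 7.83×14 = 756.24 + 37.57 + 238.35 + 109.62 = 1141.78
L = 968.4 / 1141.78 × 100 = 84.8149
Paasche component (current-period weights):
ΣP(Feb 2011)Q(Feb 2011) = 2.73×221 + 0.09×263 + 2.68×98 + 9.96×13 = 603.33 + 23.67 + 262.64 + 129.48 = 1019.12
ΣP(Feb 2011)Q(Jan 2011) = 2.73×274 + 0.09×289 + 2.68×105 + 9.96×14 = 748.02 + 26.01 + 281.4 + 139.44 = 1194.87
P = 1019.12 / 1194.87 × 100 = 85.2913
Fisher = √(L × P) = √(84.8149 × 85.2913) = 85.0528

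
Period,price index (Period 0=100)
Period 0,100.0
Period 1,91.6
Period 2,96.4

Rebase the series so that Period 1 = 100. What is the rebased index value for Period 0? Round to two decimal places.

Rebased(Period 0) = 100.0 / 91.6 × 100 = 109.1703

109.17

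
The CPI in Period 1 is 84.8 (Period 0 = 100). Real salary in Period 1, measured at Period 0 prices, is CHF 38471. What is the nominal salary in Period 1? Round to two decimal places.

Nominal = Real × (Index/100) = 38471 × (84.8/100)
        = 38471 × 0.848 = 32623.4080

32623.41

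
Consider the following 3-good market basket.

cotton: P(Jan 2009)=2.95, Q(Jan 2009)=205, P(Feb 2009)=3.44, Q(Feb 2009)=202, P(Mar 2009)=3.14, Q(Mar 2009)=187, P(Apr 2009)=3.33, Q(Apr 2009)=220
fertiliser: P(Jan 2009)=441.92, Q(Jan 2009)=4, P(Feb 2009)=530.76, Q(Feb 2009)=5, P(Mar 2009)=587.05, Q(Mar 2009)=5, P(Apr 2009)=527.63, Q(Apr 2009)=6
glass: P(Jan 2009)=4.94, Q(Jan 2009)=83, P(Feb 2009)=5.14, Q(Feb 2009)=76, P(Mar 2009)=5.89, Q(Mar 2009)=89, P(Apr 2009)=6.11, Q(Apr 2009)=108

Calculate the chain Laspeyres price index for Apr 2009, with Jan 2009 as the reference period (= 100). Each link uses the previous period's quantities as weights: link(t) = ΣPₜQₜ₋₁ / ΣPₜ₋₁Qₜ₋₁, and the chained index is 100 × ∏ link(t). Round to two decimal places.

Link Jan 2009→Feb 2009:
ΣP(Feb 2009)Q(Jan 2009) = 3.44×205 + 530.76×4 + 5.14×83 = 705.2 + 2123.04 + 426.62 = 3254.86
ΣP(Jan 2009)Q(Jan 2009) = 2.95×205 + 441.92×4 + 4.94×83 = 604.75 + 1767.68 + 410.02 = 2782.45
link = 3254.86/2782.45 = 1.169782
Link Feb 2009→Mar 2009:
ΣP(Mar 2009)Q(Feb 2009) = 3.14×202 + 587.05×5 + 5.89×76 = 634.28 + 2935.25 + 447.64 = 4017.17
ΣP(Feb 2009)Q(Feb 2009) = 3.44×202 + 530.76×5 + 5.14×76 = 694.88 + 2653.8 + 390.64 = 3739.32
link = 4017.17/3739.32 = 1.074305
Link Mar 2009→Apr 2009:
ΣP(Apr 2009)Q(Mar 2009) = 3.33×187 + 527.63×5 + 6.11×89 = 622.71 + 2638.15 + 543.79 = 3804.65
ΣP(Mar 2009)Q(Mar 2009) = 3.14×187 + 587.05×5 + 5.89×89 = 587.18 + 2935.25 + 524.21 = 4046.64
link = 3804.65/4046.64 = 0.940200
Chained index = 100 × 1.169782 × 1.074305 × 0.940200 = 118.1552

118.16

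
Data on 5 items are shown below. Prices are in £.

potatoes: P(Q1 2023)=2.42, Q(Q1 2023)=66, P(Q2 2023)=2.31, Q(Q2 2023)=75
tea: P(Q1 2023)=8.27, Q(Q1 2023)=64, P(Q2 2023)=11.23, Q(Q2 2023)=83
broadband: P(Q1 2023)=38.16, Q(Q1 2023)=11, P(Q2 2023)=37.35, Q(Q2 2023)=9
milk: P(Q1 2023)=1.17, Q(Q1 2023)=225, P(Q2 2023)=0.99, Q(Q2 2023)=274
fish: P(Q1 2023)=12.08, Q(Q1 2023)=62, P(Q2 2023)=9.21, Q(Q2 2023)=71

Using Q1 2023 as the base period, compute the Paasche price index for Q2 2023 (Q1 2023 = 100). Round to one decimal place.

Paasche price index uses current-period quantities as weights.
ΣP(Q2 2023)·Q(Q2 2023) = 2.31×75 + 11.23×83 + 37.35×9 + 0.99×274 + 9.21×71 = 173.25 + 932.09 + 336.15 + 271.26 + 653.91 = 2366.66
ΣP(Q1 2023)·Q(Q2 2023) = 2.42×75 + 8.27×83 + 38.16×9 + 1.17×274 + 12.08×71 = 181.5 + 686.41 + 343.44 + 320.58 + 857.68 = 2389.61
Index = 2366.66 / 2389.61 × 100 = 99.0396

99.0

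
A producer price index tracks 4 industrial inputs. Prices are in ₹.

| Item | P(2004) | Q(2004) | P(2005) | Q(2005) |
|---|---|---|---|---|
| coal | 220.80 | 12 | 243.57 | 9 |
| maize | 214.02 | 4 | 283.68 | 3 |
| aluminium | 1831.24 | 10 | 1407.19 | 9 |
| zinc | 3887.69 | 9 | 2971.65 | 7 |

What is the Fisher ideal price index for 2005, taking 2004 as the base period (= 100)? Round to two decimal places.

78.90

Laspeyres component (base-period weights):
ΣP(2005)Q(2004) = 243.57×12 + 283.68×4 + 1407.19×10 + 2971.65×9 = 2922.84 + 1134.72 + 14071.9 + 26744.85 = 44874.31
ΣP(2004)Q(2004) = 220.80×12 + 214.02×4 + 1831.24×10 + 3887.69×9 = 2649.6 + 856.08 + 18312.4 + 34989.21 = 56807.29
L = 44874.31 / 56807.29 × 100 = 78.9939
Paasche component (current-period weights):
ΣP(2005)Q(2005) = 243.57×9 + 283.68×3 + 1407.19×9 + 2971.65×7 = 2192.13 + 851.04 + 12664.71 + 20801.55 = 36509.43
ΣP(2004)Q(2005) = 220.80×9 + 214.02×3 + 1831.24×9 + 3887.69×7 = 1987.2 + 642.06 + 16481.16 + 27213.83 = 46324.25
P = 36509.43 / 46324.25 × 100 = 78.8128
Fisher = √(L × P) = √(78.9939 × 78.8128) = 78.9033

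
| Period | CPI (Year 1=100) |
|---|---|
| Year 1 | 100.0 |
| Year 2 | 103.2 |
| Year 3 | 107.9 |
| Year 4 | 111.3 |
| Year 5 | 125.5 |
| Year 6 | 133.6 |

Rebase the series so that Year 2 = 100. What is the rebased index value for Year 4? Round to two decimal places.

107.85

Rebased(Year 4) = 111.3 / 103.2 × 100 = 107.8488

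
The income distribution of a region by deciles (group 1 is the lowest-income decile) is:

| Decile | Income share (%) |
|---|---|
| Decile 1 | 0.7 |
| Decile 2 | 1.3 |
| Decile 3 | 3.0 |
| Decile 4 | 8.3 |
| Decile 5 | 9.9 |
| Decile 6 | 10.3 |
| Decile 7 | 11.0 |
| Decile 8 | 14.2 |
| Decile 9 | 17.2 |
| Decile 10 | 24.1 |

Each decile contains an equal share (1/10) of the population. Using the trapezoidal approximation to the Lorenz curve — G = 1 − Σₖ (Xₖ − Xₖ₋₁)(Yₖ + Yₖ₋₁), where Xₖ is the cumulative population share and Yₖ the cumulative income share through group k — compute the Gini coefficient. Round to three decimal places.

Cumulative income shares Yₖ: 0.0070, 0.0200, 0.0500, 0.1330, 0.2320, 0.3350, 0.4450, 0.5870, 0.7590, 1.0000
Σ (Xₖ−Xₖ₋₁)(Yₖ+Yₖ₋₁) = (1/10)(0.0070+0.0000) + (1/10)(0.0200+0.0070) + (1/10)(0.0500+0.0200) + (1/10)(0.1330+0.0500) + (1/10)(0.2320+0.1330) + (1/10)(0.3350+0.2320) + (1/10)(0.4450+0.3350) + (1/10)(0.5870+0.4450) + (1/10)(0.7590+0.5870) + (1/10)(1.0000+0.7590)
  = 0.0007 + 0.0027 + 0.0070 + 0.0183 + 0.0365 + 0.0567 + 0.0780 + 0.1032 + 0.1346 + 0.1759 = 0.6136
G = 1 − 0.6136 = 0.3864

0.386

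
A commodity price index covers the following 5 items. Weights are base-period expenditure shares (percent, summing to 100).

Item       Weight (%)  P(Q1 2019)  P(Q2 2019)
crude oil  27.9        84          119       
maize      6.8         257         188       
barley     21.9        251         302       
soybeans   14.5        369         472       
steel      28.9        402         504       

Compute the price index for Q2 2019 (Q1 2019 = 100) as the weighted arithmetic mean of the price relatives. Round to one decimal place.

crude oil: 27.9 × (119/84) = 27.9 × 1.416667 = 39.5250
maize: 6.8 × (188/257) = 6.8 × 0.731518 = 4.9743
barley: 21.9 × (302/251) = 21.9 × 1.203187 = 26.3498
soybeans: 14.5 × (472/369) = 14.5 × 1.279133 = 18.5474
steel: 28.9 × (504/402) = 28.9 × 1.253731 = 36.2328
Index = Σ wᵢ·(p₁ᵢ/p₀ᵢ) = 39.5250 + 4.9743 + 26.3498 + 18.5474 + 36.2328 = 125.6294

125.6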